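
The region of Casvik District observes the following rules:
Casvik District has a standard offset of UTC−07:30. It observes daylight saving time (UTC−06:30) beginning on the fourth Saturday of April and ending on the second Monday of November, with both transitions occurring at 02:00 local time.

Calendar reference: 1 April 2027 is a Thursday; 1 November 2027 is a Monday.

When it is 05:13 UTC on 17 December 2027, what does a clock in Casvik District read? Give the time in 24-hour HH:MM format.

1 April 2027 is a Thursday, so the first Saturday is April 3 and the fourth is April 24.
1 November 2027 is a Monday, so the first Monday is November 1 and the second is November 8.
At the standard offset (UTC−07:30), 05:13 UTC − 7h30m = 21:43 Casvik District standard time (rolling into the previous day, 16 December 2027).
Daylight saving runs 24 April – 8 November; the standard-time date in Casvik District, 16 December 2027, is outside that window, so Casvik District is on standard time at UTC−07:30.
05:13 UTC − 7h30m = 21:43 local (rolling into the previous day, 16 December 2027).

21:43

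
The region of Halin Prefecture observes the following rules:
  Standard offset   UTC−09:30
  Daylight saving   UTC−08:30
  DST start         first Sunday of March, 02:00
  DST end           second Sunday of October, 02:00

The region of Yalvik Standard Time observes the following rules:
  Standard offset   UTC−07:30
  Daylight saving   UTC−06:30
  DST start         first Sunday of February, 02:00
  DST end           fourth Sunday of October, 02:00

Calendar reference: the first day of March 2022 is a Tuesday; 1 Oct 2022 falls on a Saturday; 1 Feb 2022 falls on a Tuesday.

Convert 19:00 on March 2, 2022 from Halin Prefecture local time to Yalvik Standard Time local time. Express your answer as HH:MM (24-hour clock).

1 March 2022 is a Tuesday, so the first Sunday is March 6.
1 October 2022 is a Saturday, so the first Sunday is October 2 and the second is October 9.
March 2, 2022 is outside the daylight-saving period (6 March – 9 October), so Halin Prefecture is on standard time, UTC−09:30.
19:00 Halin Prefecture + 9h30m = 04:30 UTC (rolling into the next day, 3 March 2022).
1 February 2022 is a Tuesday, so the first Sunday is February 6.
1 October 2022 is a Saturday, so the first Sunday is October 2 and the fourth is October 23.
At the standard offset (UTC−07:30), 04:30 UTC − 7h30m = 21:00 Yalvik Standard Time standard time (rolling into the previous day, 2 March 2022).
The standard-time date in Yalvik Standard Time, March 2, 2022, lies within the daylight-saving period (6 February – 23 October), so Yalvik Standard Time is on daylight time, UTC−06:30.
04:30 UTC − 6h30m = 22:00 Yalvik Standard Time (rolling into the previous day, 2 March 2022).

22:00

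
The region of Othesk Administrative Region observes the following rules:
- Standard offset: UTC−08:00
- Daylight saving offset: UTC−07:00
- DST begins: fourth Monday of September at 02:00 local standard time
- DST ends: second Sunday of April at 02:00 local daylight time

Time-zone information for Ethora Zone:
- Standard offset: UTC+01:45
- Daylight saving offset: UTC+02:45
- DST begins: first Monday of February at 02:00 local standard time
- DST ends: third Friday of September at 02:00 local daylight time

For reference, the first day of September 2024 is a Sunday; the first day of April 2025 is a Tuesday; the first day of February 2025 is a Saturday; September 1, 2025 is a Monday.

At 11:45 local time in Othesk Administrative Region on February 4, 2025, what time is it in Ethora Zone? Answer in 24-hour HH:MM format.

21:30

1 September 2024 is a Sunday, so the first Monday is September 2 and the fourth is September 23.
1 April 2025 is a Tuesday, so the first Sunday is April 6 and the second is April 13.
February 4, 2025 falls between 23 September 2024 and 13 April 2025, so daylight saving is in effect and Othesk Administrative Region is at UTC−07:00.
11:45 Othesk Administrative Region + 7h = 18:45 UTC.
1 February 2025 is a Saturday, so the first Monday is February 3.
1 September 2025 is a Monday, so the first Friday is September 5 and the third is September 19.
At the standard offset (UTC+01:45), 18:45 UTC + 1h45m = 20:30 Ethora Zone standard time.
Daylight saving runs 3 February – 19 September; the standard-time date in Ethora Zone, February 4, 2025, is inside that window, so Ethora Zone is at UTC+02:45.
18:45 UTC + 2h45m = 21:30 Ethora Zone.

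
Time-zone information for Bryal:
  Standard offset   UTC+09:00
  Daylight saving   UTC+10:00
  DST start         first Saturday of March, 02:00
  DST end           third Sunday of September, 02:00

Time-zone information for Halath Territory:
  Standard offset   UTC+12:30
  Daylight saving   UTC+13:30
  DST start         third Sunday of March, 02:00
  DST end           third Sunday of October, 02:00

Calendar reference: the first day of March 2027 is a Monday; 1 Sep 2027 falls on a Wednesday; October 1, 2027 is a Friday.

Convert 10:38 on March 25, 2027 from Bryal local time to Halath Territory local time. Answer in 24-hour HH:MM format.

14:08

1 March 2027 is a Monday, so the first Saturday is March 6.
1 September 2027 is a Wednesday, so the first Sunday is September 5 and the third is September 19.
Daylight saving runs 6 March – 19 September; March 25, 2027 is inside that window, so Bryal is at UTC+10:00.
10:38 Bryal − 10h = 00:38 UTC.
1 March 2027 is a Monday, so the first Sunday is March 7 and the third is March 21.
1 October 2027 is a Friday, so the first Sunday is October 3 and the third is October 17.
At the standard offset (UTC+12:30), 00:38 UTC + 12h30m = 13:08 Halath Territory standard time.
Daylight saving runs 21 March – 17 October; the standard-time date in Halath Territory, March 25, 2027, is inside that window, so Halath Territory is at UTC+13:30.
00:38 UTC + 13h30m = 14:08 Halath Territory.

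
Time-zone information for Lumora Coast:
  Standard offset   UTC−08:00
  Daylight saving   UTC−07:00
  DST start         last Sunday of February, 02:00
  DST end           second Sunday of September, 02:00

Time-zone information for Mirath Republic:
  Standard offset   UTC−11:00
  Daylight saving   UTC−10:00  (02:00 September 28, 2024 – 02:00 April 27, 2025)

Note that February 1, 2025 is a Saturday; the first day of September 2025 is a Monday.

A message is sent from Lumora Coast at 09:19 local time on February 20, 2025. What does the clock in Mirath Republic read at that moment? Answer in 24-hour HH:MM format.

07:19

1 February 2025 is a Saturday, so Sundays fall on 2, 9, 16, 23; the last is February 23.
1 September 2025 is a Monday, so the first Sunday is September 7 and the second is September 14.
Daylight saving runs 23 February – 14 September; February 20, 2025 is outside that window, so Lumora Coast is on standard time at UTC−08:00.
09:19 Lumora Coast + 8h = 17:19 UTC.
At the standard offset (UTC−11:00), 17:19 UTC − 11h = 06:19 Mirath Republic standard time.
Daylight saving runs 28 September 2024 – 27 April 2025; the standard-time date in Mirath Republic, February 20, 2025, is inside that window, so Mirath Republic is at UTC−10:00.
17:19 UTC − 10h = 07:19 Mirath Republic.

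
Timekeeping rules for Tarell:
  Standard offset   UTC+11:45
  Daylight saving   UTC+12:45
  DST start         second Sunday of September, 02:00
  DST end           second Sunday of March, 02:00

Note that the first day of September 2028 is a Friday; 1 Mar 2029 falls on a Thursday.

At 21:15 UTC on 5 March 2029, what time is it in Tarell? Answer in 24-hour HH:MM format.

1 September 2028 is a Friday, so the first Sunday is September 3 and the second is September 10.
1 March 2029 is a Thursday, so the first Sunday is March 4 and the second is March 11.
At the standard offset (UTC+11:45), 21:15 UTC + 11h45m = 09:00 Tarell standard time (rolling into the next day, 6 March 2029).
Daylight saving runs 10 September 2028 – 11 March 2029; the standard-time date in Tarell, 6 March 2029, is inside that window, so Tarell is at UTC+12:45.
21:15 UTC + 12h45m = 10:00 local (rolling into the next day, 6 March 2029).

10:00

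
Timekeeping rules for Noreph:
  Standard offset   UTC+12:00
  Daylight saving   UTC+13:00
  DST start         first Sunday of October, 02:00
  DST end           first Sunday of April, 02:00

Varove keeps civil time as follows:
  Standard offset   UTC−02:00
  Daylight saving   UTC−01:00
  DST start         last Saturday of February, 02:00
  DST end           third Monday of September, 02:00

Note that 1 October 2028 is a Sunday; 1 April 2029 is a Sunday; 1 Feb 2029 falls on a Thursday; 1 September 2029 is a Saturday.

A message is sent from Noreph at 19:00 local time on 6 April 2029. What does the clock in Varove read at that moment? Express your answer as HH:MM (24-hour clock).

06:00

1 October 2028 is a Sunday, so the first Sunday is October 1.
1 April 2029 is a Sunday, so the first Sunday is April 1.
Daylight saving runs 1 October 2028 – 1 April 2029; 6 April 2029 is outside that window, so Noreph is on standard time at UTC+12:00.
19:00 Noreph − 12h = 07:00 UTC.
1 February 2029 is a Thursday, so Saturdays fall on 3, 10, 17, 24; the last is February 24.
1 September 2029 is a Saturday, so the first Monday is September 3 and the third is September 17.
At the standard offset (UTC−02:00), 07:00 UTC − 2h = 05:00 Varove standard time.
The standard-time date in Varove, 6 April 2029, lies within the daylight-saving period (24 February – 17 September), so Varove is on daylight time, UTC−01:00.
07:00 UTC − 1h = 06:00 Varove.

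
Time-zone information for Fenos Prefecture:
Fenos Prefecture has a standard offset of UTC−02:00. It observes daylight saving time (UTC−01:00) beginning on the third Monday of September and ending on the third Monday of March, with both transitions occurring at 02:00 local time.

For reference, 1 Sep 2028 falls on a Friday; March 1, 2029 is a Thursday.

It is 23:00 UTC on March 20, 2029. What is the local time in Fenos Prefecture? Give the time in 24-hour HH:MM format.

1 September 2028 is a Friday, so the first Monday is September 4 and the third is September 18.
1 March 2029 is a Thursday, so the first Monday is March 5 and the third is March 19.
At the standard offset (UTC−02:00), 23:00 UTC − 2h = 21:00 Fenos Prefecture standard time.
Daylight saving runs 18 September 2028 – 19 March 2029; the standard-time date in Fenos Prefecture, March 20, 2029, is outside that window, so Fenos Prefecture is on standard time at UTC−02:00.
23:00 UTC − 2h = 21:00 local.

21:00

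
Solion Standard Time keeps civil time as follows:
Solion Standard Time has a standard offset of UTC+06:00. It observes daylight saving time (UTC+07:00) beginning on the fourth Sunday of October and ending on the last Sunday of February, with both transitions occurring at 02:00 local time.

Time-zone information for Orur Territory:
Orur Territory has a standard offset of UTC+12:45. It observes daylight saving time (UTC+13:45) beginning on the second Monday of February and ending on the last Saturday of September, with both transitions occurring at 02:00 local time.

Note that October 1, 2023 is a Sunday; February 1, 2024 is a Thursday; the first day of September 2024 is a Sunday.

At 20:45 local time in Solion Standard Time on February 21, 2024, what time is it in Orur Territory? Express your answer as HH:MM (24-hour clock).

03:30

1 October 2023 is a Sunday, so the first Sunday is October 1 and the fourth is October 22.
1 February 2024 is a Thursday, so Sundays fall on 4, 11, 18, 25; the last is February 25.
February 21, 2024 falls between 22 October 2023 and 25 February 2024, so daylight saving is in effect and Solion Standard Time is at UTC+07:00.
20:45 Solion Standard Time − 7h = 13:45 UTC.
1 February 2024 is a Thursday, so the first Monday is February 5 and the second is February 12.
1 September 2024 is a Sunday, so Saturdays fall on 7, 14, 21, 28; the last is September 28.
At the standard offset (UTC+12:45), 13:45 UTC + 12h45m = 02:30 Orur Territory standard time (rolling into the next day, 22 February 2024).
The standard-time date in Orur Territory, February 22, 2024, falls between 12 February and 28 September, so daylight saving is in effect and Orur Territory is at UTC+13:45.
13:45 UTC + 13h45m = 03:30 Orur Territory (rolling into the next day, 22 February 2024).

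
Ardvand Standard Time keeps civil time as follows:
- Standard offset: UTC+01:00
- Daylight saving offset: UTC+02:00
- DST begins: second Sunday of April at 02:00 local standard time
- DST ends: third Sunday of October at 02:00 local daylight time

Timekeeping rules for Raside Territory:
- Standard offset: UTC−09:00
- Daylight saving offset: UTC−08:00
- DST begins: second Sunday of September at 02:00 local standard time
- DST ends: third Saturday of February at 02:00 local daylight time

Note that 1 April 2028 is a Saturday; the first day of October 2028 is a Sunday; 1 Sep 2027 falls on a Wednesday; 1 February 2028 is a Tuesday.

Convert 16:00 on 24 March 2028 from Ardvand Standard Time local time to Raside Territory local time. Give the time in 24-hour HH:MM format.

1 April 2028 is a Saturday, so the first Sunday is April 2 and the second is April 9.
1 October 2028 is a Sunday, so the first Sunday is October 1 and the third is October 15.
24 March 2028 does not fall between 9 April and 15 October, so daylight saving is not in effect and Ardvand Standard Time is at UTC+01:00.
16:00 Ardvand Standard Time − 1h = 15:00 UTC.
1 September 2027 is a Wednesday, so the first Sunday is September 5 and the second is September 12.
1 February 2028 is a Tuesday, so the first Saturday is February 5 and the third is February 19.
At the standard offset (UTC−09:00), 15:00 UTC − 9h = 06:00 Raside Territory standard time.
Daylight saving runs 12 September 2027 – 19 February 2028; the standard-time date in Raside Territory, 24 March 2028, is outside that window, so Raside Territory is on standard time at UTC−09:00.
15:00 UTC − 9h = 06:00 Raside Territory.

06:00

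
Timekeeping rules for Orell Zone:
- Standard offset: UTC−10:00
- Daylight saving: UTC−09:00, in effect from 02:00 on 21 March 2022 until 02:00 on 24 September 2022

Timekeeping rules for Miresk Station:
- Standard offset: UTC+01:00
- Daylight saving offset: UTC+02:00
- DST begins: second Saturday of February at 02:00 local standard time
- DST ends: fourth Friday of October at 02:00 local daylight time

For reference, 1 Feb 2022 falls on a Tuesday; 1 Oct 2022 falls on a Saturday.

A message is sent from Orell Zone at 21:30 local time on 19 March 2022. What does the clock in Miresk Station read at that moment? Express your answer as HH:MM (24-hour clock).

19 March 2022 is outside the daylight-saving period (21 March – 24 September), so Orell Zone is on standard time, UTC−10:00.
21:30 Orell Zone + 10h = 07:30 UTC (rolling into the next day, 20 March 2022).
1 February 2022 is a Tuesday, so the first Saturday is February 5 and the second is February 12.
1 October 2022 is a Saturday, so the first Friday is October 7 and the fourth is October 28.
At the standard offset (UTC+01:00), 07:30 UTC + 1h = 08:30 Miresk Station standard time.
The standard-time date in Miresk Station, 20 March 2022, falls between 12 February and 28 October, so daylight saving is in effect and Miresk Station is at UTC+02:00.
07:30 UTC + 2h = 09:30 Miresk Station.

09:30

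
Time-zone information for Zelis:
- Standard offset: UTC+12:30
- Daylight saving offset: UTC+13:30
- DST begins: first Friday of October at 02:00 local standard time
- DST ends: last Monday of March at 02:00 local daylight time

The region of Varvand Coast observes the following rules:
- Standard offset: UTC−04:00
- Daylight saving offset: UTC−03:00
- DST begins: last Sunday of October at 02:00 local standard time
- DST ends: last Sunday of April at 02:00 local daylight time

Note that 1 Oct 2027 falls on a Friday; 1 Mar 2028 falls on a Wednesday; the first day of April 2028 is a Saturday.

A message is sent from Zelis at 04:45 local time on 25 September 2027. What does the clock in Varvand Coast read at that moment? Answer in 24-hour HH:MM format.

1 October 2027 is a Friday, so the first Friday is October 1.
1 March 2028 is a Wednesday, so Mondays fall on 6, 13, 20, 27; the last is March 27.
25 September 2027 does not fall between 1 October 2027 and 27 March 2028, so daylight saving is not in effect and Zelis is at UTC+12:30.
04:45 Zelis − 12h30m = 16:15 UTC (rolling into the previous day, 24 September 2027).
1 October 2027 is a Friday, so Sundays fall on 3, 10, 17, 24, 31; the last is October 31.
1 April 2028 is a Saturday, so Sundays fall on 2, 9, 16, 23, 30; the last is April 30.
At the standard offset (UTC−04:00), 16:15 UTC − 4h = 12:15 Varvand Coast standard time.
Daylight saving runs 31 October 2027 – 30 April 2028; the standard-time date in Varvand Coast, 24 September 2027, is outside that window, so Varvand Coast is on standard time at UTC−04:00.
16:15 UTC − 4h = 12:15 Varvand Coast.

12:15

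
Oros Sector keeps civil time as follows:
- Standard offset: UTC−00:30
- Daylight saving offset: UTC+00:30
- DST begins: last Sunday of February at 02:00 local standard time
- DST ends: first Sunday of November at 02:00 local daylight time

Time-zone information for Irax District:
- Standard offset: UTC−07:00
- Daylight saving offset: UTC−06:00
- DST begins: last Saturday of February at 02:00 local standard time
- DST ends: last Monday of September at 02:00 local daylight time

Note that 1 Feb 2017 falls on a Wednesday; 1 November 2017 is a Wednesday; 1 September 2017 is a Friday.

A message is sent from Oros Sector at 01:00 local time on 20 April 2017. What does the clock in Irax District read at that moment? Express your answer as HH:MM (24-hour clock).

18:30

1 February 2017 is a Wednesday, so Sundays fall on 5, 12, 19, 26; the last is February 26.
1 November 2017 is a Wednesday, so the first Sunday is November 5.
20 April 2017 falls between 26 February and 5 November, so daylight saving is in effect and Oros Sector is at UTC+00:30.
01:00 Oros Sector − 0h30m = 00:30 UTC.
1 February 2017 is a Wednesday, so Saturdays fall on 4, 11, 18, 25; the last is February 25.
1 September 2017 is a Friday, so Mondays fall on 4, 11, 18, 25; the last is September 25.
At the standard offset (UTC−07:00), 00:30 UTC − 7h = 17:30 Irax District standard time (rolling into the previous day, 19 April 2017).
The standard-time date in Irax District, 19 April 2017, lies within the daylight-saving period (25 February – 25 September), so Irax District is on daylight time, UTC−06:00.
00:30 UTC − 6h = 18:30 Irax District (rolling into the previous day, 19 April 2017).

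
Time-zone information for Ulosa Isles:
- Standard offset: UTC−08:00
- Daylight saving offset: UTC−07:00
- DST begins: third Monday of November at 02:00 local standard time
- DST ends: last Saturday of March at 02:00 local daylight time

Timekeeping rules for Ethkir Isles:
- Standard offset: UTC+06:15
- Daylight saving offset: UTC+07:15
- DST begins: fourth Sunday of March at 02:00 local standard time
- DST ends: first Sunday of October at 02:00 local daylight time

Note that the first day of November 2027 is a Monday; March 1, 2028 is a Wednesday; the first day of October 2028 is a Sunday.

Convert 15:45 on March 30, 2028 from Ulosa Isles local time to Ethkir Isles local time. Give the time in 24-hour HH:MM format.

07:00

1 November 2027 is a Monday, so the first Monday is November 1 and the third is November 15.
1 March 2028 is a Wednesday, so Saturdays fall on 4, 11, 18, 25; the last is March 25.
March 30, 2028 does not fall between 15 November 2027 and 25 March 2028, so daylight saving is not in effect and Ulosa Isles is at UTC−08:00.
15:45 Ulosa Isles + 8h = 23:45 UTC.
1 March 2028 is a Wednesday, so the first Sunday is March 5 and the fourth is March 26.
1 October 2028 is a Sunday, so the first Sunday is October 1.
At the standard offset (UTC+06:15), 23:45 UTC + 6h15m = 06:00 Ethkir Isles standard time (rolling into the next day, 31 March 2028).
The standard-time date in Ethkir Isles, March 31, 2028, falls between 26 March and 1 October, so daylight saving is in effect and Ethkir Isles is at UTC+07:15.
23:45 UTC + 7h15m = 07:00 Ethkir Isles (rolling into the next day, 31 March 2028).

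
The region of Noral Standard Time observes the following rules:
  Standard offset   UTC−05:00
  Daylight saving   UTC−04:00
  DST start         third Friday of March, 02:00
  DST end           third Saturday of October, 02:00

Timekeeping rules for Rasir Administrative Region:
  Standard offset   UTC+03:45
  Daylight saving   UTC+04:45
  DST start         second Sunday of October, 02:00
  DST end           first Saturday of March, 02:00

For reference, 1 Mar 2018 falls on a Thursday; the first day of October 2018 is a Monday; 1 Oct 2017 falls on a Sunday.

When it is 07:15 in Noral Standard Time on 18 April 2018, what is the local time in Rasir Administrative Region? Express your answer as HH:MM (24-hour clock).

1 March 2018 is a Thursday, so the first Friday is March 2 and the third is March 16.
1 October 2018 is a Monday, so the first Saturday is October 6 and the third is October 20.
18 April 2018 falls between 16 March and 20 October, so daylight saving is in effect and Noral Standard Time is at UTC−04:00.
07:15 Noral Standard Time + 4h = 11:15 UTC.
1 October 2017 is a Sunday, so the first Sunday is October 1 and the second is October 8.
1 March 2018 is a Thursday, so the first Saturday is March 3.
At the standard offset (UTC+03:45), 11:15 UTC + 3h45m = 15:00 Rasir Administrative Region standard time.
The standard-time date in Rasir Administrative Region, 18 April 2018, is outside the daylight-saving period (8 October 2017 – 3 March 2018), so Rasir Administrative Region is on standard time, UTC+03:45.
11:15 UTC + 3h45m = 15:00 Rasir Administrative Region.

15:00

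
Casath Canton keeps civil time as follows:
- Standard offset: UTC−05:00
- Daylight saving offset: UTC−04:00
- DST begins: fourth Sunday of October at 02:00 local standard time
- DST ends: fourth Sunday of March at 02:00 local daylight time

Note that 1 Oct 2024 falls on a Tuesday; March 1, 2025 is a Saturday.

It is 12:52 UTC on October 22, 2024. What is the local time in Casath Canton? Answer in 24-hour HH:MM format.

07:52

1 October 2024 is a Tuesday, so the first Sunday is October 6 and the fourth is October 27.
1 March 2025 is a Saturday, so the first Sunday is March 2 and the fourth is March 23.
At the standard offset (UTC−05:00), 12:52 UTC − 5h = 07:52 Casath Canton standard time.
The standard-time date in Casath Canton, October 22, 2024, does not fall between 27 October 2024 and 23 March 2025, so daylight saving is not in effect and Casath Canton is at UTC−05:00.
12:52 UTC − 5h = 07:52 local.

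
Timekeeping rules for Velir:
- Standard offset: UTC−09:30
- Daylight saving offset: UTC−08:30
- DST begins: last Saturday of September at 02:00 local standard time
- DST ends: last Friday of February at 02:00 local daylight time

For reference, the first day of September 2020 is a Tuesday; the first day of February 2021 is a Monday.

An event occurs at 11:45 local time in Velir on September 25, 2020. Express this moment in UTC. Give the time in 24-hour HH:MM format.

21:15

1 September 2020 is a Tuesday, so Saturdays fall on 5, 12, 19, 26; the last is September 26.
1 February 2021 is a Monday, so Fridays fall on 5, 12, 19, 26; the last is February 26.
September 25, 2020 does not fall between 26 September 2020 and 26 February 2021, so daylight saving is not in effect and Velir is at UTC−09:30.
11:45 local + 9h30m = 21:15 UTC.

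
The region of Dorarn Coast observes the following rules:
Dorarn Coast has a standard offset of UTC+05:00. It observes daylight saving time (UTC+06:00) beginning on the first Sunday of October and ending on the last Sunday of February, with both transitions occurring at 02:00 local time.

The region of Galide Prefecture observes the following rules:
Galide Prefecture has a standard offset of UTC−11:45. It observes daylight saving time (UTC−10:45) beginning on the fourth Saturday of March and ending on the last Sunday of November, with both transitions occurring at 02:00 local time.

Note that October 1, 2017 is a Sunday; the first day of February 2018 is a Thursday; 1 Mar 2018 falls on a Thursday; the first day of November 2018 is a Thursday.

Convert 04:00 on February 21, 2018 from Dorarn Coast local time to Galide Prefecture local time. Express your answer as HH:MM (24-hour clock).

10:15

1 October 2017 is a Sunday, so the first Sunday is October 1.
1 February 2018 is a Thursday, so Sundays fall on 4, 11, 18, 25; the last is February 25.
February 21, 2018 falls between 1 October 2017 and 25 February 2018, so daylight saving is in effect and Dorarn Coast is at UTC+06:00.
04:00 Dorarn Coast − 6h = 22:00 UTC (rolling into the previous day, 20 February 2018).
1 March 2018 is a Thursday, so the first Saturday is March 3 and the fourth is March 24.
1 November 2018 is a Thursday, so Sundays fall on 4, 11, 18, 25; the last is November 25.
At the standard offset (UTC−11:45), 22:00 UTC − 11h45m = 10:15 Galide Prefecture standard time.
Daylight saving runs 24 March – 25 November; the standard-time date in Galide Prefecture, February 20, 2018, is outside that window, so Galide Prefecture is on standard time at UTC−11:45.
22:00 UTC − 11h45m = 10:15 Galide Prefecture.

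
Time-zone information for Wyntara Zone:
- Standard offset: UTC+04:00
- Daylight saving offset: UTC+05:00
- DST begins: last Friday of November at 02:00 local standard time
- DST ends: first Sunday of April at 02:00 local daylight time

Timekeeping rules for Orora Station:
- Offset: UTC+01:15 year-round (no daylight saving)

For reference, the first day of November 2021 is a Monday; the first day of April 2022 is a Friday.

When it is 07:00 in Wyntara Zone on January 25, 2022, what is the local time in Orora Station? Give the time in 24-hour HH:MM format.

03:15

1 November 2021 is a Monday, so Fridays fall on 5, 12, 19, 26; the last is November 26.
1 April 2022 is a Friday, so the first Sunday is April 3.
January 25, 2022 lies within the daylight-saving period (26 November 2021 – 3 April 2022), so Wyntara Zone is on daylight time, UTC+05:00.
07:00 Wyntara Zone − 5h = 02:00 UTC.
Orora Station has no daylight saving, so its offset is UTC+01:15 year-round.
02:00 UTC + 1h15m = 03:15 Orora Station.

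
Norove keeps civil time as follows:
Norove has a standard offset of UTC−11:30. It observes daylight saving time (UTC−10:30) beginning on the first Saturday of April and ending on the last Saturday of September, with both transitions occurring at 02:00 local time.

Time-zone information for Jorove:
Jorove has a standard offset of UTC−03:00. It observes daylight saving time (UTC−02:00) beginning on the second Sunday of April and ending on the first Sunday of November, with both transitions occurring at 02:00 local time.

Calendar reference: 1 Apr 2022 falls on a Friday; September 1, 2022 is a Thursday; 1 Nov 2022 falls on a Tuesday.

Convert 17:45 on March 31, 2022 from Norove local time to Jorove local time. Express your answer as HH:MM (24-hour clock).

1 April 2022 is a Friday, so the first Saturday is April 2.
1 September 2022 is a Thursday, so Saturdays fall on 3, 10, 17, 24; the last is September 24.
March 31, 2022 is outside the daylight-saving period (2 April – 24 September), so Norove is on standard time, UTC−11:30.
17:45 Norove + 11h30m = 05:15 UTC (rolling into the next day, 1 April 2022).
1 April 2022 is a Friday, so the first Sunday is April 3 and the second is April 10.
1 November 2022 is a Tuesday, so the first Sunday is November 6.
At the standard offset (UTC−03:00), 05:15 UTC − 3h = 02:15 Jorove standard time.
Daylight saving runs 10 April – 6 November; the standard-time date in Jorove, April 1, 2022, is outside that window, so Jorove is on standard time at UTC−03:00.
05:15 UTC − 3h = 02:15 Jorove.

02:15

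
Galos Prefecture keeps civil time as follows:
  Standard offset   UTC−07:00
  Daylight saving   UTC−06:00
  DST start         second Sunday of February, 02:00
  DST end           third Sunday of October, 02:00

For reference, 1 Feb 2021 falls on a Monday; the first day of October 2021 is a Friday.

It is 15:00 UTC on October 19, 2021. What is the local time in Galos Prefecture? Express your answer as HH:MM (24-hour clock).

1 February 2021 is a Monday, so the first Sunday is February 7 and the second is February 14.
1 October 2021 is a Friday, so the first Sunday is October 3 and the third is October 17.
At the standard offset (UTC−07:00), 15:00 UTC − 7h = 08:00 Galos Prefecture standard time.
The standard-time date in Galos Prefecture, October 19, 2021, does not fall between 14 February and 17 October, so daylight saving is not in effect and Galos Prefecture is at UTC−07:00.
15:00 UTC − 7h = 08:00 local.

08:00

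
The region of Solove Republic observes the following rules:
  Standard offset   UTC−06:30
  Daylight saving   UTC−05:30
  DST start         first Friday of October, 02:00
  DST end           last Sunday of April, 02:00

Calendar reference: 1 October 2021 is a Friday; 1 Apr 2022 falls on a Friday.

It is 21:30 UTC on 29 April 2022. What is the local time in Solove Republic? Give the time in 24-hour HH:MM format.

1 October 2021 is a Friday, so the first Friday is October 1.
1 April 2022 is a Friday, so Sundays fall on 3, 10, 17, 24; the last is April 24.
At the standard offset (UTC−06:30), 21:30 UTC − 6h30m = 15:00 Solove Republic standard time.
Daylight saving runs 1 October 2021 – 24 April 2022; the standard-time date in Solove Republic, 29 April 2022, is outside that window, so Solove Republic is on standard time at UTC−06:30.
21:30 UTC − 6h30m = 15:00 local.

15:00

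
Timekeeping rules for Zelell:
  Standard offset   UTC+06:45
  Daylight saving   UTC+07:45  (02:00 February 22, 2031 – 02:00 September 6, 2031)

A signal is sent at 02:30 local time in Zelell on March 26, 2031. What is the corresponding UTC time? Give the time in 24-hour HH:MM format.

18:45

March 26, 2031 falls between 22 February and 6 September, so daylight saving is in effect and Zelell is at UTC+07:45.
02:30 local − 7h45m = 18:45 UTC (rolling into the previous day, 25 March 2031).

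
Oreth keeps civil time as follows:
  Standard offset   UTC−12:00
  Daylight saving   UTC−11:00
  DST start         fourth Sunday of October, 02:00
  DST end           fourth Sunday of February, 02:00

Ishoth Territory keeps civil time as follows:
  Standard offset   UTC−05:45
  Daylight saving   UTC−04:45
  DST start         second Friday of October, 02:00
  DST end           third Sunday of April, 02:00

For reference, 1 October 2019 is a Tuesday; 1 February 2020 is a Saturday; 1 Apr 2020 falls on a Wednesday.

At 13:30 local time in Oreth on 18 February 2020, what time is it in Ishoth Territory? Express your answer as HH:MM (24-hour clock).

1 October 2019 is a Tuesday, so the first Sunday is October 6 and the fourth is October 27.
1 February 2020 is a Saturday, so the first Sunday is February 2 and the fourth is February 23.
Daylight saving runs 27 October 2019 – 23 February 2020; 18 February 2020 is inside that window, so Oreth is at UTC−11:00.
13:30 Oreth + 11h = 00:30 UTC (rolling into the next day, 19 February 2020).
1 October 2019 is a Tuesday, so the first Friday is October 4 and the second is October 11.
1 April 2020 is a Wednesday, so the first Sunday is April 5 and the third is April 19.
At the standard offset (UTC−05:45), 00:30 UTC − 5h45m = 18:45 Ishoth Territory standard time (rolling into the previous day, 18 February 2020).
The standard-time date in Ishoth Territory, 18 February 2020, lies within the daylight-saving period (11 October 2019 – 19 April 2020), so Ishoth Territory is on daylight time, UTC−04:45.
00:30 UTC − 4h45m = 19:45 Ishoth Territory (rolling into the previous day, 18 February 2020).

19:45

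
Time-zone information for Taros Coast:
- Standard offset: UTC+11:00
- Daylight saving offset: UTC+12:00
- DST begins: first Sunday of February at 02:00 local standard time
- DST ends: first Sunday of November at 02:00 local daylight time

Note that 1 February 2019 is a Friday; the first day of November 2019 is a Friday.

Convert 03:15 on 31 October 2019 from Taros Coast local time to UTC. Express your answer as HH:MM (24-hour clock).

1 February 2019 is a Friday, so the first Sunday is February 3.
1 November 2019 is a Friday, so the first Sunday is November 3.
31 October 2019 falls between 3 February and 3 November, so daylight saving is in effect and Taros Coast is at UTC+12:00.
03:15 local − 12h = 15:15 UTC (rolling into the previous day, 30 October 2019).

15:15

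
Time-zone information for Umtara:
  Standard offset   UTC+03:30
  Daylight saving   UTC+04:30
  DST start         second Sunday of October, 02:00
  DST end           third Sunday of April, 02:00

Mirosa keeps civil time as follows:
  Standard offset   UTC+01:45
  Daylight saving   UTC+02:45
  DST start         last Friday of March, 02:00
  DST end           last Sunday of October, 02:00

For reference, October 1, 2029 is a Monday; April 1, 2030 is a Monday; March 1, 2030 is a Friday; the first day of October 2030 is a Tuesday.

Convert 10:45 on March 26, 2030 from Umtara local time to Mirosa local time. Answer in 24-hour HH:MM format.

08:00

1 October 2029 is a Monday, so the first Sunday is October 7 and the second is October 14.
1 April 2030 is a Monday, so the first Sunday is April 7 and the third is April 21.
Daylight saving runs 14 October 2029 – 21 April 2030; March 26, 2030 is inside that window, so Umtara is at UTC+04:30.
10:45 Umtara − 4h30m = 06:15 UTC.
1 March 2030 is a Friday, so Fridays fall on 1, 8, 15, 22, 29; the last is March 29.
1 October 2030 is a Tuesday, so Sundays fall on 6, 13, 20, 27; the last is October 27.
At the standard offset (UTC+01:45), 06:15 UTC + 1h45m = 08:00 Mirosa standard time.
Daylight saving runs 29 March – 27 October; the standard-time date in Mirosa, March 26, 2030, is outside that window, so Mirosa is on standard time at UTC+01:45.
06:15 UTC + 1h45m = 08:00 Mirosa.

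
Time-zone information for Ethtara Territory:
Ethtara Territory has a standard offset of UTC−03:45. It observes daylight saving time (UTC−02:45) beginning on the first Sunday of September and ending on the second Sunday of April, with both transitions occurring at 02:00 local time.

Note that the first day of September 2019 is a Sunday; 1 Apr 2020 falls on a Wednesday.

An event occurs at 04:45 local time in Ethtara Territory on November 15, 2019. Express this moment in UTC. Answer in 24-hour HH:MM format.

07:30

1 September 2019 is a Sunday, so the first Sunday is September 1.
1 April 2020 is a Wednesday, so the first Sunday is April 5 and the second is April 12.
November 15, 2019 lies within the daylight-saving period (1 September 2019 – 12 April 2020), so Ethtara Territory is on daylight time, UTC−02:45.
04:45 local + 2h45m = 07:30 UTC.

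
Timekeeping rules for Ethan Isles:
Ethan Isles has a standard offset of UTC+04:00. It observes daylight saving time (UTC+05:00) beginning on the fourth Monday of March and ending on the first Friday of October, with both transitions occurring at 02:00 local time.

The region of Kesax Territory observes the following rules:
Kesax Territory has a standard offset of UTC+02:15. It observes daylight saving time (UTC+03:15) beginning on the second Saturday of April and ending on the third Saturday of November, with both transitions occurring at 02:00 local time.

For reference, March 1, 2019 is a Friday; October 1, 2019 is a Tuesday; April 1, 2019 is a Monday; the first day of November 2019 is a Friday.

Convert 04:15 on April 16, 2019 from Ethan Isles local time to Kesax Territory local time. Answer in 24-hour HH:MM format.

1 March 2019 is a Friday, so the first Monday is March 4 and the fourth is March 25.
1 October 2019 is a Tuesday, so the first Friday is October 4.
April 16, 2019 falls between 25 March and 4 October, so daylight saving is in effect and Ethan Isles is at UTC+05:00.
04:15 Ethan Isles − 5h = 23:15 UTC (rolling into the previous day, 15 April 2019).
1 April 2019 is a Monday, so the first Saturday is April 6 and the second is April 13.
1 November 2019 is a Friday, so the first Saturday is November 2 and the third is November 16.
At the standard offset (UTC+02:15), 23:15 UTC + 2h15m = 01:30 Kesax Territory standard time (rolling into the next day, 16 April 2019).
The standard-time date in Kesax Territory, April 16, 2019, lies within the daylight-saving period (13 April – 16 November), so Kesax Territory is on daylight time, UTC+03:15.
23:15 UTC + 3h15m = 02:30 Kesax Territory (rolling into the next day, 16 April 2019).

02:30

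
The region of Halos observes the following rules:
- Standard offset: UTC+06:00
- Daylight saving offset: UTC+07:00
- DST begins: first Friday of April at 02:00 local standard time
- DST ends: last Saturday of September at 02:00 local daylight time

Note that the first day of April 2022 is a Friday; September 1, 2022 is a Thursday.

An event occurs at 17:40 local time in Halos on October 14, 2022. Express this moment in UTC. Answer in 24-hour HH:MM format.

11:40

1 April 2022 is a Friday, so the first Friday is April 1.
1 September 2022 is a Thursday, so Saturdays fall on 3, 10, 17, 24; the last is September 24.
Daylight saving runs 1 April – 24 September; October 14, 2022 is outside that window, so Halos is on standard time at UTC+06:00.
17:40 local − 6h = 11:40 UTC.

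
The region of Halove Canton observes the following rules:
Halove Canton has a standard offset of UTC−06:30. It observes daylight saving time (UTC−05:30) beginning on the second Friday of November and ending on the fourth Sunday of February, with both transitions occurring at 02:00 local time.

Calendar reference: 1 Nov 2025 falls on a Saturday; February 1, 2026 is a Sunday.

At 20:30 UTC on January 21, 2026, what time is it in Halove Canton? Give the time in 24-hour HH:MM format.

1 November 2025 is a Saturday, so the first Friday is November 7 and the second is November 14.
1 February 2026 is a Sunday, so the first Sunday is February 1 and the fourth is February 22.
At the standard offset (UTC−06:30), 20:30 UTC − 6h30m = 14:00 Halove Canton standard time.
The standard-time date in Halove Canton, January 21, 2026, falls between 14 November 2025 and 22 February 2026, so daylight saving is in effect and Halove Canton is at UTC−05:30.
20:30 UTC − 5h30m = 15:00 local.

15:00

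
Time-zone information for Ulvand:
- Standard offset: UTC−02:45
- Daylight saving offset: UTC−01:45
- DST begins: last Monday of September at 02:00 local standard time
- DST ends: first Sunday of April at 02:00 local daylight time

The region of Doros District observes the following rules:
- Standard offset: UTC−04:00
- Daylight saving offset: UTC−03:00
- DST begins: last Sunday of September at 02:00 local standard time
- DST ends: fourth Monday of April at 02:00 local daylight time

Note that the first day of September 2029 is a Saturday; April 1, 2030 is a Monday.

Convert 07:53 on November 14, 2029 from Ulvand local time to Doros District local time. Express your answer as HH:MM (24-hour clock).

1 September 2029 is a Saturday, so Mondays fall on 3, 10, 17, 24; the last is September 24.
1 April 2030 is a Monday, so the first Sunday is April 7.
Daylight saving runs 24 September 2029 – 7 April 2030; November 14, 2029 is inside that window, so Ulvand is at UTC−01:45.
07:53 Ulvand + 1h45m = 09:38 UTC.
1 September 2029 is a Saturday, so Sundays fall on 2, 9, 16, 23, 30; the last is September 30.
1 April 2030 is a Monday, so the first Monday is April 1 and the fourth is April 22.
At the standard offset (UTC−04:00), 09:38 UTC − 4h = 05:38 Doros District standard time.
The standard-time date in Doros District, November 14, 2029, lies within the daylight-saving period (30 September 2029 – 22 April 2030), so Doros District is on daylight time, UTC−03:00.
09:38 UTC − 3h = 06:38 Doros District.

06:38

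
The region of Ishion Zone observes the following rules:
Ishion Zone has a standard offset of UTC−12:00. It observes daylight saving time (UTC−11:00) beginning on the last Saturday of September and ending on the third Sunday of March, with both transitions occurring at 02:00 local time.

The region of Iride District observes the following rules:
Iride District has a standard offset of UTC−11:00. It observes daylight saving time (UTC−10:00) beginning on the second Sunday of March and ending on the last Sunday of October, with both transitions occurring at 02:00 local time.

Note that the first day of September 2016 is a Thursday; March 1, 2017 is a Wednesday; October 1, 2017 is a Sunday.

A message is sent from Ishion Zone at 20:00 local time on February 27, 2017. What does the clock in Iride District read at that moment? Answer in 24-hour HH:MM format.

1 September 2016 is a Thursday, so Saturdays fall on 3, 10, 17, 24; the last is September 24.
1 March 2017 is a Wednesday, so the first Sunday is March 5 and the third is March 19.
February 27, 2017 falls between 24 September 2016 and 19 March 2017, so daylight saving is in effect and Ishion Zone is at UTC−11:00.
20:00 Ishion Zone + 11h = 07:00 UTC (rolling into the next day, 28 February 2017).
1 March 2017 is a Wednesday, so the first Sunday is March 5 and the second is March 12.
1 October 2017 is a Sunday, so Sundays fall on 1, 8, 15, 22, 29; the last is October 29.
At the standard offset (UTC−11:00), 07:00 UTC − 11h = 20:00 Iride District standard time (rolling into the previous day, 27 February 2017).
Daylight saving runs 12 March – 29 October; the standard-time date in Iride District, February 27, 2017, is outside that window, so Iride District is on standard time at UTC−11:00.
07:00 UTC − 11h = 20:00 Iride District (rolling into the previous day, 27 February 2017).

20:00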